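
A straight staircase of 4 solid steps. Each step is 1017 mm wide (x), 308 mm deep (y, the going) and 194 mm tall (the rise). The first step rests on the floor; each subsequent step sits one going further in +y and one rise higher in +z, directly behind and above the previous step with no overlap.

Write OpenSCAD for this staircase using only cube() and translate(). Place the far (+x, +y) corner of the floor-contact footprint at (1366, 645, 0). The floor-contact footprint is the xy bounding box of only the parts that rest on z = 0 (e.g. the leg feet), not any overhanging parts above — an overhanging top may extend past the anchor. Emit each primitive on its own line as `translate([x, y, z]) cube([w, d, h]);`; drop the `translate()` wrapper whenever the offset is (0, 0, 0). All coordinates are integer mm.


translate([349, 337, 0]) cube([1017, 308, 194]);
translate([349, 645, 194]) cube([1017, 308, 194]);
translate([349, 953, 388]) cube([1017, 308, 194]);
translate([349, 1261, 582]) cube([1017, 308, 194]);


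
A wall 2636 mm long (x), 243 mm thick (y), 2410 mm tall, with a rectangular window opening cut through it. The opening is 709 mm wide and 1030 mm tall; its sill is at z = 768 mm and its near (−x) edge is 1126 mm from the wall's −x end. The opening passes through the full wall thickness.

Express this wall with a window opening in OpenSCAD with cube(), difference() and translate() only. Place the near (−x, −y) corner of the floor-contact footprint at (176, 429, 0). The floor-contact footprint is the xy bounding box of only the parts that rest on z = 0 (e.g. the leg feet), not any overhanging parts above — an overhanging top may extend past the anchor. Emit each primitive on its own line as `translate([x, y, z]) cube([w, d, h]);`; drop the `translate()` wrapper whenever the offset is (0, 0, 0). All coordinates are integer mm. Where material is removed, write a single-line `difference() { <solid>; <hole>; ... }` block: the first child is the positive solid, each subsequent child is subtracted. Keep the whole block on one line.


difference() { translate([176, 429, 0]) cube([2636, 243, 2410]); translate([1302, 429, 768]) cube([709, 243, 1030]); }


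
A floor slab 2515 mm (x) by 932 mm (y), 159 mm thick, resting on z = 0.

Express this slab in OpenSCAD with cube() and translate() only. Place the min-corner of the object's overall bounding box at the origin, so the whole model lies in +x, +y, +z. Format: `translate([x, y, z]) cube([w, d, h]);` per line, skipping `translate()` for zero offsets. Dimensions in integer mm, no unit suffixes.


cube([2515, 932, 159]);


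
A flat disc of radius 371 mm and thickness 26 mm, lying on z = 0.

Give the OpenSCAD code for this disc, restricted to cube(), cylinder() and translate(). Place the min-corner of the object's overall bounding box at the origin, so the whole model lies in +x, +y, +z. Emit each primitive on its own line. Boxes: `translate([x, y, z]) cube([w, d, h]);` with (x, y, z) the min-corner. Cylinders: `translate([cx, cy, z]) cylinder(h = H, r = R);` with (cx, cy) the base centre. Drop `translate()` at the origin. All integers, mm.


translate([371, 371, 0]) cylinder(h = 26, r = 371);


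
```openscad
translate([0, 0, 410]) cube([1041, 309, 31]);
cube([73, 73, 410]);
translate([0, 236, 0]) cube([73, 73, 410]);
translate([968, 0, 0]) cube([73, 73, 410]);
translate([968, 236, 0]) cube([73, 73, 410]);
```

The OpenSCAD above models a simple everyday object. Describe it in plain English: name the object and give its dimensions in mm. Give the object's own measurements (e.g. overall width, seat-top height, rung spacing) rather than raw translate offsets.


A bench: a 1041×309 mm seat slab, 31 mm thick, top at z = 441 mm, on four 73×73 mm square legs flush with the seat corners and standing on z = 0.


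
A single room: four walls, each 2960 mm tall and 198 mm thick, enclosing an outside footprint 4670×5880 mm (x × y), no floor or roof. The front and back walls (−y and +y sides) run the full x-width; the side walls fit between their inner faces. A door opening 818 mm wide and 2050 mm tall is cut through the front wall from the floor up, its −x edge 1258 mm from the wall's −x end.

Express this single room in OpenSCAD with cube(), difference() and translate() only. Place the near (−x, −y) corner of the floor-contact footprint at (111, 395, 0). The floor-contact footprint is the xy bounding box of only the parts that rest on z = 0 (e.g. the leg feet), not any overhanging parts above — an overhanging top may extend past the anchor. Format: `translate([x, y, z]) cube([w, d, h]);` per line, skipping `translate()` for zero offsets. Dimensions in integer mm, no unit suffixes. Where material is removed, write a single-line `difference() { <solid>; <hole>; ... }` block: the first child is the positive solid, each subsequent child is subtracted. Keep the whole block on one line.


difference() { translate([111, 395, 0]) cube([4670, 198, 2960]); translate([1369, 395, 0]) cube([818, 198, 2050]); }
translate([111, 6077, 0]) cube([4670, 198, 2960]);
translate([111, 593, 0]) cube([198, 5484, 2960]);
translate([4583, 593, 0]) cube([198, 5484, 2960]);


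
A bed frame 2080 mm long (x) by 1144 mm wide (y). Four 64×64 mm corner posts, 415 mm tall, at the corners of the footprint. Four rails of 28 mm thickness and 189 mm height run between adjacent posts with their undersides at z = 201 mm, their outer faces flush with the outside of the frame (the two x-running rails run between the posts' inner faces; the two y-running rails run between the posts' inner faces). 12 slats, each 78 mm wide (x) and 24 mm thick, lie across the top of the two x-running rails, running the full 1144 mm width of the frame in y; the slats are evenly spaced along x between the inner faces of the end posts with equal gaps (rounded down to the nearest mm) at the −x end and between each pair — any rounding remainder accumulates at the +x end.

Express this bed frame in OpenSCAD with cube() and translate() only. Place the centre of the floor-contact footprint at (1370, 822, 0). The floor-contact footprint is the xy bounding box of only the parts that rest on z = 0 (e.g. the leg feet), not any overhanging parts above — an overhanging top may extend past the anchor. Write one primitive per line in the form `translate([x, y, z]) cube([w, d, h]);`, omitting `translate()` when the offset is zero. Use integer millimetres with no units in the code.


translate([330, 250, 0]) cube([64, 64, 415]);
translate([330, 1330, 0]) cube([64, 64, 415]);
translate([2346, 250, 0]) cube([64, 64, 415]);
translate([2346, 1330, 0]) cube([64, 64, 415]);
translate([394, 250, 201]) cube([1952, 28, 189]);
translate([394, 1366, 201]) cube([1952, 28, 189]);
translate([330, 314, 201]) cube([28, 1016, 189]);
translate([2382, 314, 201]) cube([28, 1016, 189]);
translate([472, 250, 390]) cube([78, 1144, 24]);
translate([628, 250, 390]) cube([78, 1144, 24]);
translate([784, 250, 390]) cube([78, 1144, 24]);
translate([940, 250, 390]) cube([78, 1144, 24]);
translate([1096, 250, 390]) cube([78, 1144, 24]);
translate([1252, 250, 390]) cube([78, 1144, 24]);
translate([1408, 250, 390]) cube([78, 1144, 24]);
translate([1564, 250, 390]) cube([78, 1144, 24]);
translate([1720, 250, 390]) cube([78, 1144, 24]);
translate([1876, 250, 390]) cube([78, 1144, 24]);
translate([2032, 250, 390]) cube([78, 1144, 24]);
translate([2188, 250, 390]) cube([78, 1144, 24]);


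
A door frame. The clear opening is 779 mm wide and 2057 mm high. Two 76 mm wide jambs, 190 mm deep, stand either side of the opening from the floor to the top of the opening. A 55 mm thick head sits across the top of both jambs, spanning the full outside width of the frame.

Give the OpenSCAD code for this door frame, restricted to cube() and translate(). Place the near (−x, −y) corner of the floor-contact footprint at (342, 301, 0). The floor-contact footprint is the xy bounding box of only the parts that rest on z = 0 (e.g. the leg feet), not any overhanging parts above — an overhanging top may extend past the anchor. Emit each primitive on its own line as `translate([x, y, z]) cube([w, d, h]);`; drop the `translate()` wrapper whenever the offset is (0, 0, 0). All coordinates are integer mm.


translate([342, 301, 0]) cube([76, 190, 2057]);
translate([1197, 301, 0]) cube([76, 190, 2057]);
translate([342, 301, 2057]) cube([931, 190, 55]);


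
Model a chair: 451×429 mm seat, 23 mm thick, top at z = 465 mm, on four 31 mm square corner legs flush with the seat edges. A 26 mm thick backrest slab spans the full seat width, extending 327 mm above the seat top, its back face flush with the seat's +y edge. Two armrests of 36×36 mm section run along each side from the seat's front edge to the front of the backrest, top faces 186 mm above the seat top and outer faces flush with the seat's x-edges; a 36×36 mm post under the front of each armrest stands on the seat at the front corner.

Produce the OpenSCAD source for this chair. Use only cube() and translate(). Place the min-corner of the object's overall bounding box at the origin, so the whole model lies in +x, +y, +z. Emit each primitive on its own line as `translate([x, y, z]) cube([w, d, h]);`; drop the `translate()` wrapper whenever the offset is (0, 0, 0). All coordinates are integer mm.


// leg_h = 465 - 23 = 442
// arm post h = 186 - 36 = 150
translate([0, 0, 442]) cube([451, 429, 23]);
cube([31, 31, 442]);
translate([420, 0, 0]) cube([31, 31, 442]);
translate([0, 398, 0]) cube([31, 31, 442]);
translate([420, 398, 0]) cube([31, 31, 442]);
translate([0, 403, 465]) cube([451, 26, 327]);
translate([0, 0, 615]) cube([36, 403, 36]);
translate([415, 0, 615]) cube([36, 403, 36]);
translate([0, 0, 465]) cube([36, 36, 150]);
translate([415, 0, 465]) cube([36, 36, 150]);


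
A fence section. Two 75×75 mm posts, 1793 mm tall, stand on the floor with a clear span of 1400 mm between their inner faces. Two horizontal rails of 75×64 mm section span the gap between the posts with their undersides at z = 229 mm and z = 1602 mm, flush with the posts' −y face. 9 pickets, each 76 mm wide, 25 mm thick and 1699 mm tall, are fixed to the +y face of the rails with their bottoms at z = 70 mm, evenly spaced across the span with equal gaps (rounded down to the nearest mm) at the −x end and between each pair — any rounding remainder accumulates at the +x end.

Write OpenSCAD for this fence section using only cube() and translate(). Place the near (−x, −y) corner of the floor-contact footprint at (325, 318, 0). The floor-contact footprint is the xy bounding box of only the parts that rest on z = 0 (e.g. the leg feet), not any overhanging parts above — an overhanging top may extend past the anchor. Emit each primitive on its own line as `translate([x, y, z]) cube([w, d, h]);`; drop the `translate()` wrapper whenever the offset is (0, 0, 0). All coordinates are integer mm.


translate([325, 318, 0]) cube([75, 75, 1793]);
translate([1800, 318, 0]) cube([75, 75, 1793]);
translate([400, 318, 229]) cube([1400, 75, 64]);
translate([400, 318, 1602]) cube([1400, 75, 64]);
translate([471, 393, 70]) cube([76, 25, 1699]);
translate([618, 393, 70]) cube([76, 25, 1699]);
translate([765, 393, 70]) cube([76, 25, 1699]);
translate([912, 393, 70]) cube([76, 25, 1699]);
translate([1059, 393, 70]) cube([76, 25, 1699]);
translate([1206, 393, 70]) cube([76, 25, 1699]);
translate([1353, 393, 70]) cube([76, 25, 1699]);
translate([1500, 393, 70]) cube([76, 25, 1699]);
translate([1647, 393, 70]) cube([76, 25, 1699]);


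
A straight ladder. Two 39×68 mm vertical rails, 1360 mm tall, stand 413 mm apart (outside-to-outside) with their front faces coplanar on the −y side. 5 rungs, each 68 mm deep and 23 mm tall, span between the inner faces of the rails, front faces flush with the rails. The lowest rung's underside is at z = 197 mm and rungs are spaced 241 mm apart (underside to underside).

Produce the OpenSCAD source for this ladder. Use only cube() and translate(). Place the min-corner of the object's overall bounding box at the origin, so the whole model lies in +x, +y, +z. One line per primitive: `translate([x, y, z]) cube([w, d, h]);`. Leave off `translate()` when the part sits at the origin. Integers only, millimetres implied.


// rung span = 413 - 2*39 = 335
// rung[k] z = 197 + k*241
cube([39, 68, 1360]);
translate([374, 0, 0]) cube([39, 68, 1360]);
translate([39, 0, 197]) cube([335, 68, 23]);
translate([39, 0, 438]) cube([335, 68, 23]);
translate([39, 0, 679]) cube([335, 68, 23]);
translate([39, 0, 920]) cube([335, 68, 23]);
translate([39, 0, 1161]) cube([335, 68, 23]);


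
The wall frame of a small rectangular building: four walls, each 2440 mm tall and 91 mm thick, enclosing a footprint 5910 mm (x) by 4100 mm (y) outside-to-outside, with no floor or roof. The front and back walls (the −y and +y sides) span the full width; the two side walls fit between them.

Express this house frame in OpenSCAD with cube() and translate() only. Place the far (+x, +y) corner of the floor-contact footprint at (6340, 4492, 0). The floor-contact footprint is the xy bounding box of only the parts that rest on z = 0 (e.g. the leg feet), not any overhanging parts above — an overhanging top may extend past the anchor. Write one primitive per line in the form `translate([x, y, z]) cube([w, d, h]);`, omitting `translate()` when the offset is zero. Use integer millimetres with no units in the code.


translate([430, 392, 0]) cube([5910, 91, 2440]);
translate([430, 4401, 0]) cube([5910, 91, 2440]);
translate([430, 483, 0]) cube([91, 3918, 2440]);
translate([6249, 483, 0]) cube([91, 3918, 2440]);


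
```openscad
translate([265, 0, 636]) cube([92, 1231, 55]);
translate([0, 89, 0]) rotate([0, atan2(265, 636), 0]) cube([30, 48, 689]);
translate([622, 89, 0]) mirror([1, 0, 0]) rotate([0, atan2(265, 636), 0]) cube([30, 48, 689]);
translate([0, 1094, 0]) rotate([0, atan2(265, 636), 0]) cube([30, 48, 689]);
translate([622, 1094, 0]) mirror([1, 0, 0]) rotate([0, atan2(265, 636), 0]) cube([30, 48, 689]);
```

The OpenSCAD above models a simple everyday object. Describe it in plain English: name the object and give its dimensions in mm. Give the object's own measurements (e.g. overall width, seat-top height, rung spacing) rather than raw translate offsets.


A sawhorse. A 92×1231×55 mm beam (x, y, z) sits on two A-frame leg pairs. Each pair is two raked legs of 30×48 mm section (48 mm along y) splaying symmetrically in x. Each leg rises 636 mm vertically over 265 mm of horizontal reach and is 689 mm long along its own axis. Every leg's outer bottom edge rests on the floor and its outer top edge meets a bottom edge of the beam — the left legs (tilting toward +x) meet the beam's −x bottom edge, the right legs (their mirror images, tilting toward −x) meet its +x bottom edge — so the leg tops tuck under the beam, the beam's underside is 636 mm above the floor, and the feet are 622 mm apart outside-to-outside with the beam centred between them. The two leg pairs are set in 89 mm from either end of the beam.


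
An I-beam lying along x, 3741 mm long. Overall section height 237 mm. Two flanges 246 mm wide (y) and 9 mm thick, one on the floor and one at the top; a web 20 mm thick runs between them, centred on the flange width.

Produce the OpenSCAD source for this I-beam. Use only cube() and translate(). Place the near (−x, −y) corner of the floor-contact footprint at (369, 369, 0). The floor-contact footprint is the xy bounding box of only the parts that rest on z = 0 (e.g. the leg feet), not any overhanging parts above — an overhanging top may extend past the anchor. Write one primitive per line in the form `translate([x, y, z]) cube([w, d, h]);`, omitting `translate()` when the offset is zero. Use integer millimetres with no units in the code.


translate([369, 369, 0]) cube([3741, 246, 9]);
translate([369, 482, 9]) cube([3741, 20, 219]);
translate([369, 369, 228]) cube([3741, 246, 9]);


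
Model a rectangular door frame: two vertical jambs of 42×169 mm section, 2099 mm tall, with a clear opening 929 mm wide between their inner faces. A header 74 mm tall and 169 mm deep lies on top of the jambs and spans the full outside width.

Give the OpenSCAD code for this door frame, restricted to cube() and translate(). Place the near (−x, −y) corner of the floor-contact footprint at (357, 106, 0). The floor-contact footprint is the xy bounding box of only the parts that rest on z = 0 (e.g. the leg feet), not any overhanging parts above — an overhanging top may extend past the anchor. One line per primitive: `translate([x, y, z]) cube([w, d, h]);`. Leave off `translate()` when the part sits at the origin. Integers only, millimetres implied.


translate([357, 106, 0]) cube([42, 169, 2099]);
translate([1328, 106, 0]) cube([42, 169, 2099]);
translate([357, 106, 2099]) cube([1013, 169, 74]);


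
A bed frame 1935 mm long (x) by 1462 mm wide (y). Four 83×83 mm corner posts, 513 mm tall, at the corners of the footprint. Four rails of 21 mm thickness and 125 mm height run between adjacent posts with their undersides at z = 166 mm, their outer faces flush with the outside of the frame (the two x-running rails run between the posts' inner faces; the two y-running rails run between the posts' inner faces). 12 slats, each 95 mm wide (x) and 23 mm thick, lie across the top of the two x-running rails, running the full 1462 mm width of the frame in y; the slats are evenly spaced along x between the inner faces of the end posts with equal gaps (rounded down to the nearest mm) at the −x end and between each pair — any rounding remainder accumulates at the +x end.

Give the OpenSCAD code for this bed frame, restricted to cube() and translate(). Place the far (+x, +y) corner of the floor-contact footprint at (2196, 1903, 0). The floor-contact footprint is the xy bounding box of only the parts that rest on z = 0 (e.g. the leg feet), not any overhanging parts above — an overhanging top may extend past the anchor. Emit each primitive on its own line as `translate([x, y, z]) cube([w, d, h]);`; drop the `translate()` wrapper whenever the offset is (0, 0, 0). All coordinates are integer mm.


// slat z = rail_z + rail_h = 166 + 125 = 291
// slat gap = ⌊(1769 − 12·95) / 13⌋ = 48
translate([261, 441, 0]) cube([83, 83, 513]);
translate([261, 1820, 0]) cube([83, 83, 513]);
translate([2113, 441, 0]) cube([83, 83, 513]);
translate([2113, 1820, 0]) cube([83, 83, 513]);
translate([344, 441, 166]) cube([1769, 21, 125]);
translate([344, 1882, 166]) cube([1769, 21, 125]);
translate([261, 524, 166]) cube([21, 1296, 125]);
translate([2175, 524, 166]) cube([21, 1296, 125]);
translate([392, 441, 291]) cube([95, 1462, 23]);
translate([535, 441, 291]) cube([95, 1462, 23]);
translate([678, 441, 291]) cube([95, 1462, 23]);
translate([821, 441, 291]) cube([95, 1462, 23]);
translate([964, 441, 291]) cube([95, 1462, 23]);
translate([1107, 441, 291]) cube([95, 1462, 23]);
translate([1250, 441, 291]) cube([95, 1462, 23]);
translate([1393, 441, 291]) cube([95, 1462, 23]);
translate([1536, 441, 291]) cube([95, 1462, 23]);
translate([1679, 441, 291]) cube([95, 1462, 23]);
translate([1822, 441, 291]) cube([95, 1462, 23]);
translate([1965, 441, 291]) cube([95, 1462, 23]);


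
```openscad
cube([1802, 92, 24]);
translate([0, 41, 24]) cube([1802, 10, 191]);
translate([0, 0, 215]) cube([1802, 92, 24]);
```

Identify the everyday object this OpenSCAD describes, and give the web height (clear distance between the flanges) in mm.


An I-beam. The web height is 191 mm.

Two wide flanges with a thin centred web — an I-beam. Overall 239 mm minus two 24 mm flanges gives a web of 239 − 2·24 = 191 mm.


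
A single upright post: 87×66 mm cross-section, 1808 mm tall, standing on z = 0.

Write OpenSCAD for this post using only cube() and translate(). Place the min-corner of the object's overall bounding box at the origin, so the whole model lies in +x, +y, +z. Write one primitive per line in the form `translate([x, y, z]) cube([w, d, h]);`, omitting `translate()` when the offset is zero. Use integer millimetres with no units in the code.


cube([87, 66, 1808]);


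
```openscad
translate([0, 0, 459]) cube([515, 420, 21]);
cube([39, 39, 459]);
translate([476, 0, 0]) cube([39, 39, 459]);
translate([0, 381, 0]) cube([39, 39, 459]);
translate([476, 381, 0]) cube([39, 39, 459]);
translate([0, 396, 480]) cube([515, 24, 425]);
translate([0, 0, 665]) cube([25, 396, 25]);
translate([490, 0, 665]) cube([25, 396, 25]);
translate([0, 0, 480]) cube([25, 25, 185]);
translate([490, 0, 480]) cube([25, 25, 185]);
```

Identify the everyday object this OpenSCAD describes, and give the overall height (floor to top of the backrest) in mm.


A chair. The overall height is 905 mm.

A slab on four corner posts with a tall panel at the back — a chair. The seat slab sits at z = 459 with thickness 21, and the 425 mm backrest starts at the seat top, so the overall height is 459 + 21 + 425 = 905 mm.


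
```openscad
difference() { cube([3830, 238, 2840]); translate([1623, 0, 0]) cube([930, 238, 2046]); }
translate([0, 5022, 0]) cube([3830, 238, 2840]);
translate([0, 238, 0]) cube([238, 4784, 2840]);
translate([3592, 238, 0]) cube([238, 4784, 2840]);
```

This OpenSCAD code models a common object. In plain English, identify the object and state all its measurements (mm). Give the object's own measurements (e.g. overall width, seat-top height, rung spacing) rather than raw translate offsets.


A single room: four walls, each 2840 mm tall and 238 mm thick, enclosing an outside footprint 3830×5260 mm (x × y), no floor or roof. The front and back walls (−y and +y sides) run the full x-width; the side walls fit between their inner faces. A door opening 930 mm wide and 2046 mm tall is cut through the front wall from the floor up, its −x edge 1623 mm from the wall's −x end.


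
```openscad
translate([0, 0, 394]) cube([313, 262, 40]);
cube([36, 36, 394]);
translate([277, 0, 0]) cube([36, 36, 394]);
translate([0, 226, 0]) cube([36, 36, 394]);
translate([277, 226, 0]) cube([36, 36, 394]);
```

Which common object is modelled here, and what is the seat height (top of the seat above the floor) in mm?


A stool. The seat height is 434 mm.

A 313×262×40 slab at z = 394 on four corner posts — a stool. The seat top is 394 + 40 = 434 mm.


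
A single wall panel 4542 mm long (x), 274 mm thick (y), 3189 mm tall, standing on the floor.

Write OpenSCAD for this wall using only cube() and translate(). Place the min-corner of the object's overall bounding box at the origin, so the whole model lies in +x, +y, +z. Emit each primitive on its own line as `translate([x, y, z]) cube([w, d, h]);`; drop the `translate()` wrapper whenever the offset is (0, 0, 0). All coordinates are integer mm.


cube([4542, 274, 3189]);


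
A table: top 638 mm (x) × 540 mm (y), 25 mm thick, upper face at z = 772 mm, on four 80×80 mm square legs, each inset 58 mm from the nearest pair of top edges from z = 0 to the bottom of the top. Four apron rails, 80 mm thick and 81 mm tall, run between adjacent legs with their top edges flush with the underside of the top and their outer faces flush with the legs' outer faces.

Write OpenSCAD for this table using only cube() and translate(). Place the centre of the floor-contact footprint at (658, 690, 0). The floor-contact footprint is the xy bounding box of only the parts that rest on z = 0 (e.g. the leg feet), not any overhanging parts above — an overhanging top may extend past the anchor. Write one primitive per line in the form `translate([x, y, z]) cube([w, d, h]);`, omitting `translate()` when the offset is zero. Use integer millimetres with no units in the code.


translate([339, 420, 747]) cube([638, 540, 25]);
translate([397, 478, 0]) cube([80, 80, 747]);
translate([839, 478, 0]) cube([80, 80, 747]);
translate([397, 822, 0]) cube([80, 80, 747]);
translate([839, 822, 0]) cube([80, 80, 747]);
translate([477, 478, 666]) cube([362, 80, 81]);
translate([477, 822, 666]) cube([362, 80, 81]);
translate([397, 558, 666]) cube([80, 264, 81]);
translate([839, 558, 666]) cube([80, 264, 81]);


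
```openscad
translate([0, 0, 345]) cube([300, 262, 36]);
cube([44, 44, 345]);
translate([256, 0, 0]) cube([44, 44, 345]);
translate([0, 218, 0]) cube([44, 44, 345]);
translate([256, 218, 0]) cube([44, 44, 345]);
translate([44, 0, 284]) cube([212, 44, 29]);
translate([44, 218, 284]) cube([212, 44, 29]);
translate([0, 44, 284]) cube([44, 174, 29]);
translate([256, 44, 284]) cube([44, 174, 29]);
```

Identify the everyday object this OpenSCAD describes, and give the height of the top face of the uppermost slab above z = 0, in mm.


A stool. The seat height is 381 mm.

A 300×262×36 slab at z = 345 on four corner posts — a stool. The seat top is 345 + 36 = 381 mm.


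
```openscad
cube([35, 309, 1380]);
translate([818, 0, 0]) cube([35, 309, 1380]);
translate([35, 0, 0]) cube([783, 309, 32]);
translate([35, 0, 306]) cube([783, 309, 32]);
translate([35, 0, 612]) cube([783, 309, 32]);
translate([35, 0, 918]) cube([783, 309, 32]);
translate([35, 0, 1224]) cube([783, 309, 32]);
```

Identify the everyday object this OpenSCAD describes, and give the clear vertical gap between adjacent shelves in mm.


A bookshelf. The clear shelf gap is 274 mm.

Two tall side panels with 5 horizontal boards between them — a bookshelf. The first two shelf undersides are at z = 0 and z = 306; with shelf thickness 32, the clear gap is 306 − 0 − 32 = 274 mm.


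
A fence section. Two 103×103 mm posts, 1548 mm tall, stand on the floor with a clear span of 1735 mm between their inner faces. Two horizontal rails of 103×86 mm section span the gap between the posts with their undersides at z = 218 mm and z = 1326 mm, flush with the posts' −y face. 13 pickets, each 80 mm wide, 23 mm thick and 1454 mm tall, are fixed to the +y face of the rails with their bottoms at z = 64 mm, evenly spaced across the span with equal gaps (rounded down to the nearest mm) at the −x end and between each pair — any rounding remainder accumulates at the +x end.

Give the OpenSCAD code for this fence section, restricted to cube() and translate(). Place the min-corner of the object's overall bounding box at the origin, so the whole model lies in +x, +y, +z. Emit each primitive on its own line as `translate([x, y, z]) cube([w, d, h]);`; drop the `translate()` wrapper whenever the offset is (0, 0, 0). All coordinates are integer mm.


cube([103, 103, 1548]);
translate([1838, 0, 0]) cube([103, 103, 1548]);
translate([103, 0, 218]) cube([1735, 103, 86]);
translate([103, 0, 1326]) cube([1735, 103, 86]);
translate([152, 103, 64]) cube([80, 23, 1454]);
translate([281, 103, 64]) cube([80, 23, 1454]);
translate([410, 103, 64]) cube([80, 23, 1454]);
translate([539, 103, 64]) cube([80, 23, 1454]);
translate([668, 103, 64]) cube([80, 23, 1454]);
translate([797, 103, 64]) cube([80, 23, 1454]);
translate([926, 103, 64]) cube([80, 23, 1454]);
translate([1055, 103, 64]) cube([80, 23, 1454]);
translate([1184, 103, 64]) cube([80, 23, 1454]);
translate([1313, 103, 64]) cube([80, 23, 1454]);
translate([1442, 103, 64]) cube([80, 23, 1454]);
translate([1571, 103, 64]) cube([80, 23, 1454]);
translate([1700, 103, 64]) cube([80, 23, 1454]);


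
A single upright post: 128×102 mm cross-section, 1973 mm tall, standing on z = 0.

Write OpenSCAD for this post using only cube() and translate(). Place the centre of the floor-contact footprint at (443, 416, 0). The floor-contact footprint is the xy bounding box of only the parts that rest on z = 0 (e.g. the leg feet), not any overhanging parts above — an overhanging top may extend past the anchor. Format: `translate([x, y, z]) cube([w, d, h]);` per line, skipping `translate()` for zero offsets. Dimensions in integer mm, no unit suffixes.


translate([379, 365, 0]) cube([128, 102, 1973]);


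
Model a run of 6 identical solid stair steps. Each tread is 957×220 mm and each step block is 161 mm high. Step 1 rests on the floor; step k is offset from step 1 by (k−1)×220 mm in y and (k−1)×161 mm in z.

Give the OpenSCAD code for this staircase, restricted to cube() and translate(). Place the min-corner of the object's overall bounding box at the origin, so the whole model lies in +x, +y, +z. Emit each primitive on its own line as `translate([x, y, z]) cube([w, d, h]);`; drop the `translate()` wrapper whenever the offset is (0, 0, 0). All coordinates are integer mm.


cube([957, 220, 161]);
translate([0, 220, 161]) cube([957, 220, 161]);
translate([0, 440, 322]) cube([957, 220, 161]);
translate([0, 660, 483]) cube([957, 220, 161]);
translate([0, 880, 644]) cube([957, 220, 161]);
translate([0, 1100, 805]) cube([957, 220, 161]);


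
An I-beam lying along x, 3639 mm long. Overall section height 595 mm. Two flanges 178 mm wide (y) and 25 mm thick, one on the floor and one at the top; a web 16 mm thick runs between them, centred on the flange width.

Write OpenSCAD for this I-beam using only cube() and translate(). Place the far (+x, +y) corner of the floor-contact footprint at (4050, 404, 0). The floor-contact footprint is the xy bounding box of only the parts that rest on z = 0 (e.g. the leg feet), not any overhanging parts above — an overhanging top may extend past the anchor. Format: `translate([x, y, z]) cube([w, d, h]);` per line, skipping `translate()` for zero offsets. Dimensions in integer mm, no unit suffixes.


translate([411, 226, 0]) cube([3639, 178, 25]);
translate([411, 307, 25]) cube([3639, 16, 545]);
translate([411, 226, 570]) cube([3639, 178, 25]);


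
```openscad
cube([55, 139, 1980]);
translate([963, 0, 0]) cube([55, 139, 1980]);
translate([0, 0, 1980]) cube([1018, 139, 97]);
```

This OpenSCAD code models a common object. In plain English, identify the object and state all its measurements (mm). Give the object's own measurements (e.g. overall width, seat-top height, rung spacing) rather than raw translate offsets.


A door frame. The clear opening is 908 mm wide and 1980 mm high. Two 55 mm wide jambs, 139 mm deep, stand either side of the opening from the floor to the top of the opening. A 97 mm thick head sits across the top of both jambs, spanning the full outside width of the frame.


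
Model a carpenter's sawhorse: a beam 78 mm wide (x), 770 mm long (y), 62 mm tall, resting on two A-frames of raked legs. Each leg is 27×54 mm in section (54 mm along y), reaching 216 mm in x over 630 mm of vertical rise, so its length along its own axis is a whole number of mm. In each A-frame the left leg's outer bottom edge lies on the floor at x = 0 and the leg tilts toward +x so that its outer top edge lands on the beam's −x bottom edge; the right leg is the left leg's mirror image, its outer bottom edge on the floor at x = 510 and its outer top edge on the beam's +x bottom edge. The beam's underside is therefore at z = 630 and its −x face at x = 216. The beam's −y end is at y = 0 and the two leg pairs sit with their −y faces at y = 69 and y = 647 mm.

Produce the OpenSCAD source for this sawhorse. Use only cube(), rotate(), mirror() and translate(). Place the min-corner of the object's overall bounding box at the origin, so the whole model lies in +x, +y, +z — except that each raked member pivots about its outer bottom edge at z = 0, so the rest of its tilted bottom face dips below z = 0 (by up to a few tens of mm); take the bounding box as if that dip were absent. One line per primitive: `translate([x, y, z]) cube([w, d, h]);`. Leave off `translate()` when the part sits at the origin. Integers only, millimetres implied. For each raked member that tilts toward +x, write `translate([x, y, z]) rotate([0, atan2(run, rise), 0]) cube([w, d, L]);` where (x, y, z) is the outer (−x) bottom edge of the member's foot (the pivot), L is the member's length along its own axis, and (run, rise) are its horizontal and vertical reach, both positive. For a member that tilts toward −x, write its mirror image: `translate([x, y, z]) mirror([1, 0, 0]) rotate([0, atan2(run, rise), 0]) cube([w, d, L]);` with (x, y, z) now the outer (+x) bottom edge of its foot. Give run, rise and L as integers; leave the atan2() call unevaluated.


translate([216, 0, 630]) cube([78, 770, 62]);
translate([0, 69, 0]) rotate([0, atan2(216, 630), 0]) cube([27, 54, 666]);
translate([510, 69, 0]) mirror([1, 0, 0]) rotate([0, atan2(216, 630), 0]) cube([27, 54, 666]);
translate([0, 647, 0]) rotate([0, atan2(216, 630), 0]) cube([27, 54, 666]);
translate([510, 647, 0]) mirror([1, 0, 0]) rotate([0, atan2(216, 630), 0]) cube([27, 54, 666]);


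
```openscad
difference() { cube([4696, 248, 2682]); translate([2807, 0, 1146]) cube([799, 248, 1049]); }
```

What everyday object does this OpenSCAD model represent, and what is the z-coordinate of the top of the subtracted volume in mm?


A wall with a window opening. The window head height is 2195 mm.

A wall with a rectangular opening subtracted — a window. Sill at z = 1146, opening 1049 mm tall, so the head is at 1146 + 1049 = 2195 mm.


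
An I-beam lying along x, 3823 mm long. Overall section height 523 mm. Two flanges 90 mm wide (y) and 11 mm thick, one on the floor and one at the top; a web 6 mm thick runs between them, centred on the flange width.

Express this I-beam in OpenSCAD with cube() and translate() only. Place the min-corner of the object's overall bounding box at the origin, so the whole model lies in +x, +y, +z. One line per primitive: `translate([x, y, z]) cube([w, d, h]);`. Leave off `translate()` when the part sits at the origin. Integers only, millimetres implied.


cube([3823, 90, 11]);
translate([0, 42, 11]) cube([3823, 6, 501]);
translate([0, 0, 512]) cube([3823, 90, 11]);


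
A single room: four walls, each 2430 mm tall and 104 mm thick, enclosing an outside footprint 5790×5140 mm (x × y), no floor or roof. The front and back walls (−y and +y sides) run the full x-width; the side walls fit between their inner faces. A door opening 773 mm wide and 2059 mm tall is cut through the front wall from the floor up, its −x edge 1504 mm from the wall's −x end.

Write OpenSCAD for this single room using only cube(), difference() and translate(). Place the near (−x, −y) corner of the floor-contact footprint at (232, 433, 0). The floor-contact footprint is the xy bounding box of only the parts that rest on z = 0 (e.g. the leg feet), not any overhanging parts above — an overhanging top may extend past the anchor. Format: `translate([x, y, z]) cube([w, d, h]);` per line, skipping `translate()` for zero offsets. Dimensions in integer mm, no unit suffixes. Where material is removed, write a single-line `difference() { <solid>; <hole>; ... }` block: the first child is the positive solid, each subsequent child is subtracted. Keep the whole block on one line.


difference() { translate([232, 433, 0]) cube([5790, 104, 2430]); translate([1736, 433, 0]) cube([773, 104, 2059]); }
translate([232, 5469, 0]) cube([5790, 104, 2430]);
translate([232, 537, 0]) cube([104, 4932, 2430]);
translate([5918, 537, 0]) cube([104, 4932, 2430]);


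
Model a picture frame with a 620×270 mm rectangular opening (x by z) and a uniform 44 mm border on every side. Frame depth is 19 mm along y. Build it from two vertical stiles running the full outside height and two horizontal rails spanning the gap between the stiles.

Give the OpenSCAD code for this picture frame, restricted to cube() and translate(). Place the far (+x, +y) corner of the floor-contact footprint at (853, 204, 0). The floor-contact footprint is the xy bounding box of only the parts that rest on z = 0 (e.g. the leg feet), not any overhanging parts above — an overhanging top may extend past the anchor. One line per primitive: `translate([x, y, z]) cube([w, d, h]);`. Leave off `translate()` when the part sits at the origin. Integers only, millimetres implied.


translate([145, 185, 0]) cube([44, 19, 358]);
translate([809, 185, 0]) cube([44, 19, 358]);
translate([189, 185, 0]) cube([620, 19, 44]);
translate([189, 185, 314]) cube([620, 19, 44]);


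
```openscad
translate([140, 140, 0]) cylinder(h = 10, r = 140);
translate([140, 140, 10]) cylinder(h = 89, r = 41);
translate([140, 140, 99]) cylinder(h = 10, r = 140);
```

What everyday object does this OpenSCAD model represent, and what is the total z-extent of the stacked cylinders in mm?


A spool. The overall height is 109 mm.

Three coaxial cylinders, large–small–large — a spool. Two 10 mm flanges and a 89 mm core give 10 + 89 + 10 = 109 mm.


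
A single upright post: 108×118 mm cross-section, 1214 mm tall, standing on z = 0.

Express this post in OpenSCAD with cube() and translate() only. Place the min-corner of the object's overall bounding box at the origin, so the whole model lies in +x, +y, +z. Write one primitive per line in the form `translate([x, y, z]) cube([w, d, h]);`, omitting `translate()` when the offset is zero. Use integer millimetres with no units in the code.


cube([108, 118, 1214]);


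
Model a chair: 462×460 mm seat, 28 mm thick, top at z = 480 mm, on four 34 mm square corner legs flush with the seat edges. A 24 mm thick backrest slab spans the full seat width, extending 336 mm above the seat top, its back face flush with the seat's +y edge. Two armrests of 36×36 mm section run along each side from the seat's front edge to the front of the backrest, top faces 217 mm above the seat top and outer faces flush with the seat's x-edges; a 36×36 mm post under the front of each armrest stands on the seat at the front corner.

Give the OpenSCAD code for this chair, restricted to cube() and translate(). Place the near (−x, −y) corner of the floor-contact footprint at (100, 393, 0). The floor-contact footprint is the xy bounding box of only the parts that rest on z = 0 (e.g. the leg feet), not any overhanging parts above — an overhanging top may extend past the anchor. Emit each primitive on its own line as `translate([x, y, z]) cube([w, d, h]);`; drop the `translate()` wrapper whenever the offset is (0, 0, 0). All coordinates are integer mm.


translate([100, 393, 452]) cube([462, 460, 28]);
translate([100, 393, 0]) cube([34, 34, 452]);
translate([528, 393, 0]) cube([34, 34, 452]);
translate([100, 819, 0]) cube([34, 34, 452]);
translate([528, 819, 0]) cube([34, 34, 452]);
translate([100, 829, 480]) cube([462, 24, 336]);
translate([100, 393, 661]) cube([36, 436, 36]);
translate([526, 393, 661]) cube([36, 436, 36]);
translate([100, 393, 480]) cube([36, 36, 181]);
translate([526, 393, 480]) cube([36, 36, 181]);


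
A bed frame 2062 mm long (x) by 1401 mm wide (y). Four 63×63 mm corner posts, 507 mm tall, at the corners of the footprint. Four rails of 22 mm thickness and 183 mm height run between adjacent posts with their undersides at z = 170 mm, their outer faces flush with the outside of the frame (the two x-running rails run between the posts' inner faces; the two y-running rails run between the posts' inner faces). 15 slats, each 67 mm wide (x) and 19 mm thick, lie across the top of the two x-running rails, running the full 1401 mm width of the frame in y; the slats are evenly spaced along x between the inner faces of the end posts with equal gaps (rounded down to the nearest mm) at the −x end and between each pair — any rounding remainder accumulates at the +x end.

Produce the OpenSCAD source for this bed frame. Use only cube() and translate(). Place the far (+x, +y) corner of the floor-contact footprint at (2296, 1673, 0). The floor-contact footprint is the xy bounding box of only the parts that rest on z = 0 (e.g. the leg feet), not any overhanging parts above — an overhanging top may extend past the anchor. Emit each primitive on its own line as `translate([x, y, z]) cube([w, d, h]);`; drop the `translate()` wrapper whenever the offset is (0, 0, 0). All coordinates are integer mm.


translate([234, 272, 0]) cube([63, 63, 507]);
translate([234, 1610, 0]) cube([63, 63, 507]);
translate([2233, 272, 0]) cube([63, 63, 507]);
translate([2233, 1610, 0]) cube([63, 63, 507]);
translate([297, 272, 170]) cube([1936, 22, 183]);
translate([297, 1651, 170]) cube([1936, 22, 183]);
translate([234, 335, 170]) cube([22, 1275, 183]);
translate([2274, 335, 170]) cube([22, 1275, 183]);
translate([355, 272, 353]) cube([67, 1401, 19]);
translate([480, 272, 353]) cube([67, 1401, 19]);
translate([605, 272, 353]) cube([67, 1401, 19]);
translate([730, 272, 353]) cube([67, 1401, 19]);
translate([855, 272, 353]) cube([67, 1401, 19]);
translate([980, 272, 353]) cube([67, 1401, 19]);
translate([1105, 272, 353]) cube([67, 1401, 19]);
translate([1230, 272, 353]) cube([67, 1401, 19]);
translate([1355, 272, 353]) cube([67, 1401, 19]);
translate([1480, 272, 353]) cube([67, 1401, 19]);
translate([1605, 272, 353]) cube([67, 1401, 19]);
translate([1730, 272, 353]) cube([67, 1401, 19]);
translate([1855, 272, 353]) cube([67, 1401, 19]);
translate([1980, 272, 353]) cube([67, 1401, 19]);
translate([2105, 272, 353]) cube([67, 1401, 19]);
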